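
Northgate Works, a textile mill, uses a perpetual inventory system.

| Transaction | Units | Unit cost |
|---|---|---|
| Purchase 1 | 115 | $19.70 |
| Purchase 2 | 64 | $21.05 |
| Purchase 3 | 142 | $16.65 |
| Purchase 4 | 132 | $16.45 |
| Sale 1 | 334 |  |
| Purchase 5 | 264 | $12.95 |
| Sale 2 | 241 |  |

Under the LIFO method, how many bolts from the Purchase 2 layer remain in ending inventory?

Sale 1 (334) [LIFO — newest first]: 132 @ $16.45 + 142 @ $16.65 + 60 @ $21.05 = $5,798.70
Sale 2 (241) [LIFO — newest first]: 241 @ $12.95 = $3,120.95
Total COGS = $5,798.70 + $3,120.95 = $8,919.65
Ending inventory: 115 @ $19.70 + 4 @ $21.05 + 23 @ $12.95 = $2,647.55
Check: goods available $11,567.20 = COGS $8,919.65 + ending $2,647.55

4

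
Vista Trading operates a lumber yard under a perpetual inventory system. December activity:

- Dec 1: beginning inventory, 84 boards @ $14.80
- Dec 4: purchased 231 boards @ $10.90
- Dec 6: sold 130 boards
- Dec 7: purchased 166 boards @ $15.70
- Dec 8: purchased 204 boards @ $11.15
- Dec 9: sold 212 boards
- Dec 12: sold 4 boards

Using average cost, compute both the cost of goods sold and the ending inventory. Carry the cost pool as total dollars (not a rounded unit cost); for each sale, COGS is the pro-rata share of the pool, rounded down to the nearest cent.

COGS = $4,311.42; ending inventory = $4,330.48

After Dec 1: 84 on hand, pool $1,243.20 (≈ $14.8000 each)
After Dec 4: 315 on hand, pool $3,761.10 (≈ $11.9400 each)
Dec 6, sell 130: 130/315 × $3,761.10 → $1,552.20
After Dec 7: 351 on hand, pool $4,815.10 (≈ $13.7182 each)
After Dec 8: 555 on hand, pool $7,089.70 (≈ $12.7742 each)
Dec 9, sell 212: 212/555 × $7,089.70 → $2,708.13
Dec 12, sell 4: 4/343 × $4,381.57 → $51.09
Total COGS = $1,552.20 + $2,708.13 + $51.09 = $4,311.42
Ending inventory (cost pool remaining) = $4,330.48
Check: goods available $8,641.90 = COGS $4,311.42 + ending $4,330.48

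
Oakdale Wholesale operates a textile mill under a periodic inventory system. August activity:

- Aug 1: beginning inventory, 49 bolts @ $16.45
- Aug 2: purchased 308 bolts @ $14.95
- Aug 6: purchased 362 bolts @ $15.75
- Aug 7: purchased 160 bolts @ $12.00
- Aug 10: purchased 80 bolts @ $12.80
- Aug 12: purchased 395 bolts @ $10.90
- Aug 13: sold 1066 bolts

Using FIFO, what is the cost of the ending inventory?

Ending inventory = $3,139.20

Aug 13, 1066 sold [FIFO — oldest first]: 49 @ $16.45 + 308 @ $14.95 + 362 @ $15.75 + 160 @ $12.00 + 80 @ $12.80 + 107 @ $10.90 = $15,222.45
Ending inventory: 288 @ $10.90 = $3,139.20
Check: goods available $18,361.65 = COGS $15,222.45 + ending $3,139.20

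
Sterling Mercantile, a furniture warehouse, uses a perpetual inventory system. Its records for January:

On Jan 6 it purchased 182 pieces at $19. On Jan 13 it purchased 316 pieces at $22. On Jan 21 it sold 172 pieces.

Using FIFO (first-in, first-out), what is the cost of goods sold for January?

Jan 21, 172 sold [FIFO — oldest first]: 172 @ $19 = $3,268
Ending inventory: 10 @ $19 + 316 @ $22 = $7,142

COGS = $3,268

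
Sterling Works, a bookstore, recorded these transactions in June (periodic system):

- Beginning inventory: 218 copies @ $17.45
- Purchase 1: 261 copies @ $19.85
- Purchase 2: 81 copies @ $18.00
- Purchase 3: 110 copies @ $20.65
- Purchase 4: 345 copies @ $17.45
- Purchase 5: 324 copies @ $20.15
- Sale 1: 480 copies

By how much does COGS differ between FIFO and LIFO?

FIFO COGS: 218 @ $17.45 + 261 @ $19.85 + 1 @ $18.00 = $9,002.95
LIFO COGS: 324 @ $20.15 + 156 @ $17.45 = $9,250.80
Difference = |$9,002.95 − $9,250.80| = $247.85

$247.85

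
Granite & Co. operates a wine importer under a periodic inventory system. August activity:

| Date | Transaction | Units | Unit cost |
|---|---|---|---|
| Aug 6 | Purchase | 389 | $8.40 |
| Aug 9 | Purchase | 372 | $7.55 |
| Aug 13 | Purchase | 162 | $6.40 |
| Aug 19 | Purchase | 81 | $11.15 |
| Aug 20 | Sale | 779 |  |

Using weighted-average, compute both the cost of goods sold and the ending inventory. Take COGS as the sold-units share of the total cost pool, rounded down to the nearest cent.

COGS = $6,219.70; ending inventory = $1,796.45

Aug 20, sell 779: 779/1004 × $8,016.15 → $6,219.70
Ending inventory (cost pool remaining) = $1,796.45
Check: goods available $8,016.15 = COGS $6,219.70 + ending $1,796.45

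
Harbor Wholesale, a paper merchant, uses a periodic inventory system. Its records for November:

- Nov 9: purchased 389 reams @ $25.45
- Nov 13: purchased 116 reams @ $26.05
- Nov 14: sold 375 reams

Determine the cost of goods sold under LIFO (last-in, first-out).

COGS = $9,613.35

Nov 14, 375 sold [LIFO — newest first]: 116 @ $26.05 + 259 @ $25.45 = $9,613.35
Ending inventory: 130 @ $25.45 = $3,308.50
Check: goods available $12,921.85 = COGS $9,613.35 + ending $3,308.50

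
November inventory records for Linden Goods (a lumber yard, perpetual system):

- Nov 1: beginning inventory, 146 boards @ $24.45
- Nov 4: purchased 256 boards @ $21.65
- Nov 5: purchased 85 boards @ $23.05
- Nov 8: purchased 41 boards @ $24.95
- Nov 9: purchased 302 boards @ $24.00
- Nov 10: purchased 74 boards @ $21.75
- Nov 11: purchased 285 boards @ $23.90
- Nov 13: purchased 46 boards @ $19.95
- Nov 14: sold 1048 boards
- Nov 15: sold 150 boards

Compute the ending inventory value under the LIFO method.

Nov 14, 1048 sold [LIFO — newest first]: 46 @ $19.95 + 285 @ $23.90 + 74 @ $21.75 + 302 @ $24.00 + 41 @ $24.95 + 85 @ $23.05 + 215 @ $21.65 = $24,223.65
Nov 15, 150 sold [LIFO — newest first]: 41 @ $21.65 + 109 @ $24.45 = $3,552.70
Total COGS = $24,223.65 + $3,552.70 = $27,776.35
Ending inventory: 37 @ $24.45 = $904.65
Check: goods available $28,681.00 = COGS $27,776.35 + ending $904.65

Ending inventory = $904.65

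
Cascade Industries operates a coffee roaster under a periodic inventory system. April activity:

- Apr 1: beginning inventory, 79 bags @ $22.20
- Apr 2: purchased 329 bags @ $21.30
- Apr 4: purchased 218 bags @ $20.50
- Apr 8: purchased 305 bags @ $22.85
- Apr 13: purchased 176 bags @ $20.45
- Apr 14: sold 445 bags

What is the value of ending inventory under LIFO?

Apr 14, 445 sold [LIFO — newest first]: 176 @ $20.45 + 269 @ $22.85 = $9,745.85
Ending inventory: 79 @ $22.20 + 329 @ $21.30 + 218 @ $20.50 + 36 @ $22.85 = $14,053.10

Ending inventory = $14,053.10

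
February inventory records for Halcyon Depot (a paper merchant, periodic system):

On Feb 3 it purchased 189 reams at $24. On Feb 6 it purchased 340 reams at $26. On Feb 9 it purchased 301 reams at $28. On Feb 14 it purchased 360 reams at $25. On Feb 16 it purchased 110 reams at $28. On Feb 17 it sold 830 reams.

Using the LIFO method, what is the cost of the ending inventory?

Feb 17, 830 sold [LIFO — newest first]: 110 @ $28 + 360 @ $25 + 301 @ $28 + 59 @ $26 = $22,042
Ending inventory: 189 @ $24 + 281 @ $26 = $11,842

Ending inventory = $11,842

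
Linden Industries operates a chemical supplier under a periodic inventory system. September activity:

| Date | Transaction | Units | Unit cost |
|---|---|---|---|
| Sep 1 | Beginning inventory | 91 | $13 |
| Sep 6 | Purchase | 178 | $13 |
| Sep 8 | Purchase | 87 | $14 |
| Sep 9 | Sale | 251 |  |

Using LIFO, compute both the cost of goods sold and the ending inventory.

COGS = $3,350; ending inventory = $1,365

Sep 9, 251 sold [LIFO — newest first]: 87 @ $14 + 164 @ $13 = $3,350
Ending inventory: 91 @ $13 + 14 @ $13 = $1,365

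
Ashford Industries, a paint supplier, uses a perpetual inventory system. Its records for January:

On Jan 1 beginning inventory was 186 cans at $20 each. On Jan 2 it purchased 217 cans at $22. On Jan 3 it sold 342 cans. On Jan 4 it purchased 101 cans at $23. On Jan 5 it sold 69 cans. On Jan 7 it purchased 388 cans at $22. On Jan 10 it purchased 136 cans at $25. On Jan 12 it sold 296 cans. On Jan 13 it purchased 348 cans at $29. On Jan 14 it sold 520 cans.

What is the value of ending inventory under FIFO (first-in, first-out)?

Jan 3, 342 sold [FIFO — oldest first]: 186 @ $20 + 156 @ $22 = $7,152
Jan 5, 69 sold [FIFO — oldest first]: 61 @ $22 + 8 @ $23 = $1,526
Jan 12, 296 sold [FIFO — oldest first]: 93 @ $23 + 203 @ $22 = $6,605
Jan 14, 520 sold [FIFO — oldest first]: 185 @ $22 + 136 @ $25 + 199 @ $29 = $13,241
Total COGS = $7,152 + $1,526 + $6,605 + $13,241 = $28,524
Ending inventory: 149 @ $29 = $4,321

Ending inventory = $4,321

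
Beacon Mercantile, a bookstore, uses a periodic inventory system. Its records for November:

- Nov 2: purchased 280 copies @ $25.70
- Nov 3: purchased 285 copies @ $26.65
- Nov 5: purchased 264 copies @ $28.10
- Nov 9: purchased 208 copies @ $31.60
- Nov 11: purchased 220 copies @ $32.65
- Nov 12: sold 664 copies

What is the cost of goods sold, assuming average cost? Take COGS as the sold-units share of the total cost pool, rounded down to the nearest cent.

Nov 12, sell 664: 664/1257 × $35,965.45 → $18,998.45
Ending inventory (cost pool remaining) = $16,967.00

COGS = $18,998.45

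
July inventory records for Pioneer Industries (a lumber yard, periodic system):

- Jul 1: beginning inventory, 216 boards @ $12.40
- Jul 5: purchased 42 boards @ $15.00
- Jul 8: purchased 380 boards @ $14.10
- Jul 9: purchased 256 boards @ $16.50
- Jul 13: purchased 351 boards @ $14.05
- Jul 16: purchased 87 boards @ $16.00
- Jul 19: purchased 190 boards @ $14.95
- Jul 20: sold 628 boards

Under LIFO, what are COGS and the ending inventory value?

COGS = $9,164.05; ending inventory = $12,890.40

Jul 20, 628 sold [LIFO — newest first]: 190 @ $14.95 + 87 @ $16.00 + 351 @ $14.05 = $9,164.05
Ending inventory: 216 @ $12.40 + 42 @ $15.00 + 380 @ $14.10 + 256 @ $16.50 = $12,890.40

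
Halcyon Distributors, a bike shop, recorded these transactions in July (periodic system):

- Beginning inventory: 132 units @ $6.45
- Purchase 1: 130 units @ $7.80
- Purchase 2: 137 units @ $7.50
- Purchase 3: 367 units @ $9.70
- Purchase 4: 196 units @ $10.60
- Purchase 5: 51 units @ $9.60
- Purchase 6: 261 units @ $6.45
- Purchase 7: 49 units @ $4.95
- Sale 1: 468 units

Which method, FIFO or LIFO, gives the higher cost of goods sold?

FIFO COGS: 132 @ $6.45 + 130 @ $7.80 + 137 @ $7.50 + 69 @ $9.70 = $3,562.20
LIFO COGS: 49 @ $4.95 + 261 @ $6.45 + 51 @ $9.60 + 107 @ $10.60 = $3,549.80

FIFO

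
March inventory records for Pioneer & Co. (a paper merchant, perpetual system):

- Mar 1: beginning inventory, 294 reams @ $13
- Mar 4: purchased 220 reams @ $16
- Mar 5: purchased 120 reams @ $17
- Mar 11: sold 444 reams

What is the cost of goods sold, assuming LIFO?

COGS = $6,912

Mar 11, 444 sold [LIFO — newest first]: 120 @ $17 + 220 @ $16 + 104 @ $13 = $6,912
Ending inventory: 190 @ $13 = $2,470
Check: goods available $9,382 = COGS $6,912 + ending $2,470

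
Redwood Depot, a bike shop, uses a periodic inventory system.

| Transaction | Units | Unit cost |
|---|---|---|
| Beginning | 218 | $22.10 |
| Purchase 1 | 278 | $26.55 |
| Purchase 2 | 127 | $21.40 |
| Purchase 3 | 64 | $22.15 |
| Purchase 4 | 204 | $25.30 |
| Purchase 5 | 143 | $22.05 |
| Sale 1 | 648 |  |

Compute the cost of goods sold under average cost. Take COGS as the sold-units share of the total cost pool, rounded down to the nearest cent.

COGS = $15,446.99

Sale 1, sell 648: 648/1034 × $24,648.45 → $15,446.99
Ending inventory (cost pool remaining) = $9,201.46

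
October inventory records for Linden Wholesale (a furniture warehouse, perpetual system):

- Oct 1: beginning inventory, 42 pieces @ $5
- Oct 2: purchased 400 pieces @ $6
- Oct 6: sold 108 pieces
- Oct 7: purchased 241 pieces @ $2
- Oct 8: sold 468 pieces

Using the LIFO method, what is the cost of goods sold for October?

Oct 6, 108 sold [LIFO — newest first]: 108 @ $6 = $648
Oct 8, 468 sold [LIFO — newest first]: 241 @ $2 + 227 @ $6 = $1,844
Total COGS = $648 + $1,844 = $2,492
Ending inventory: 42 @ $5 + 65 @ $6 = $600

COGS = $2,492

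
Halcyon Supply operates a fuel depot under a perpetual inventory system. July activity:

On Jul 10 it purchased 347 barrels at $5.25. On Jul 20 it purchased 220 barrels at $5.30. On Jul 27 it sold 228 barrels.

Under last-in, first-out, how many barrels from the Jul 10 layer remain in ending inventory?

339

Jul 27, 228 sold [LIFO — newest first]: 220 @ $5.30 + 8 @ $5.25 = $1,208.00
Ending inventory: 339 @ $5.25 = $1,779.75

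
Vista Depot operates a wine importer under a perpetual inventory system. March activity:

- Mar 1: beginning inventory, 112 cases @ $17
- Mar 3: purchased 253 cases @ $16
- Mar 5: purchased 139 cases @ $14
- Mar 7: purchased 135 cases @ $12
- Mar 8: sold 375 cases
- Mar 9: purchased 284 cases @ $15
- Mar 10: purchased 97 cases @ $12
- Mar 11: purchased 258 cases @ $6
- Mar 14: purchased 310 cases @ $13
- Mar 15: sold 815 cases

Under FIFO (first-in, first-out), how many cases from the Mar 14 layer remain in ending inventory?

Mar 8, 375 sold [FIFO — oldest first]: 112 @ $17 + 253 @ $16 + 10 @ $14 = $6,092
Mar 15, 815 sold [FIFO — oldest first]: 129 @ $14 + 135 @ $12 + 284 @ $15 + 97 @ $12 + 170 @ $6 = $9,870
Total COGS = $6,092 + $9,870 = $15,962
Ending inventory: 88 @ $6 + 310 @ $13 = $4,558

310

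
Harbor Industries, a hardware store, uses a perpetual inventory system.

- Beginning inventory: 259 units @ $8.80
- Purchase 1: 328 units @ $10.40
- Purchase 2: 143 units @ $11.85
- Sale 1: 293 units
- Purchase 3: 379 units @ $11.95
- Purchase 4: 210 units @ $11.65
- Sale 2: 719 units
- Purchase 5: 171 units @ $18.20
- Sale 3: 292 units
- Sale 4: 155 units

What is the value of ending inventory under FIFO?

Sale 1 (293) [FIFO — oldest first]: 259 @ $8.80 + 34 @ $10.40 = $2,632.80
Sale 2 (719) [FIFO — oldest first]: 294 @ $10.40 + 143 @ $11.85 + 282 @ $11.95 = $8,122.05
Sale 3 (292) [FIFO — oldest first]: 97 @ $11.95 + 195 @ $11.65 = $3,430.90
Sale 4 (155) [FIFO — oldest first]: 15 @ $11.65 + 140 @ $18.20 = $2,722.75
Total COGS = $2,632.80 + $8,122.05 + $3,430.90 + $2,722.75 = $16,908.50
Ending inventory: 31 @ $18.20 = $564.20
Check: goods available $17,472.70 = COGS $16,908.50 + ending $564.20

Ending inventory = $564.20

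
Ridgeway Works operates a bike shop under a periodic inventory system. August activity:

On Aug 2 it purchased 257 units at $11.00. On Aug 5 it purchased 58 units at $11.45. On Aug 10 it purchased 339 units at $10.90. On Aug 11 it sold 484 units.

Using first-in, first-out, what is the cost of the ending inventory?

Ending inventory = $1,853.00

Aug 11, 484 sold [FIFO — oldest first]: 257 @ $11.00 + 58 @ $11.45 + 169 @ $10.90 = $5,333.20
Ending inventory: 170 @ $10.90 = $1,853.00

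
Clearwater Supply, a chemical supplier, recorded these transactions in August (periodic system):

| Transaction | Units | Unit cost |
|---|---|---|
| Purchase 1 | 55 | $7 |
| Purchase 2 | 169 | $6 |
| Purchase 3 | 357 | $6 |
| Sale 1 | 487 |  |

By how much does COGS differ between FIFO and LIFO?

FIFO COGS: 55 @ $7 + 169 @ $6 + 263 @ $6 = $2,977
LIFO COGS: 357 @ $6 + 130 @ $6 = $2,922
Difference = |$2,977 − $2,922| = $55

$55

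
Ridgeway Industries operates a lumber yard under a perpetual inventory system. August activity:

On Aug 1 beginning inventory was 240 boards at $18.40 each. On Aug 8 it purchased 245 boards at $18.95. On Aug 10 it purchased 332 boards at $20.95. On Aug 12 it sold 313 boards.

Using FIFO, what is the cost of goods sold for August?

COGS = $5,799.35

Aug 12, 313 sold [FIFO — oldest first]: 240 @ $18.40 + 73 @ $18.95 = $5,799.35
Ending inventory: 172 @ $18.95 + 332 @ $20.95 = $10,214.80
Check: goods available $16,014.15 = COGS $5,799.35 + ending $10,214.80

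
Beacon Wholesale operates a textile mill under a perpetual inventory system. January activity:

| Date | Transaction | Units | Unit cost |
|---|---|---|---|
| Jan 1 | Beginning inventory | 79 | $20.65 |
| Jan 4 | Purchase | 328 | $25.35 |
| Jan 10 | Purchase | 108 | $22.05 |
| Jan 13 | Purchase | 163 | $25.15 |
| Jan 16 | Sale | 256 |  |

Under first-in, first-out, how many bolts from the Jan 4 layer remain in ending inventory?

151

Jan 16, 256 sold [FIFO — oldest first]: 79 @ $20.65 + 177 @ $25.35 = $6,118.30
Ending inventory: 151 @ $25.35 + 108 @ $22.05 + 163 @ $25.15 = $10,308.70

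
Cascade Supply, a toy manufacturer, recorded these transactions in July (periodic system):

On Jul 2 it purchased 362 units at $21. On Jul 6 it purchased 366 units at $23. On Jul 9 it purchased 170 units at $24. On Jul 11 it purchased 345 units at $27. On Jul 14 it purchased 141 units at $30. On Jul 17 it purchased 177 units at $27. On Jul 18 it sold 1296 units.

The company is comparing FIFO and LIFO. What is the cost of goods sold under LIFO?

FIFO COGS: 362 @ $21 + 366 @ $23 + 170 @ $24 + 345 @ $27 + 53 @ $30 = $31,005
LIFO COGS: 177 @ $27 + 141 @ $30 + 345 @ $27 + 170 @ $24 + 366 @ $23 + 97 @ $21 = $32,859

COGS = $32,859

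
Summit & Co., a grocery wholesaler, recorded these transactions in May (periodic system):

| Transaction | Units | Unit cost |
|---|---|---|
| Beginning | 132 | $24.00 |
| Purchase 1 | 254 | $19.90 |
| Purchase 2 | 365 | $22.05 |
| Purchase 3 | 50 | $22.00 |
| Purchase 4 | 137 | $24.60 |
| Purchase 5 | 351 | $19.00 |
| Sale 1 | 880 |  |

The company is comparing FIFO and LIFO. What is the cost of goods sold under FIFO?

FIFO COGS: 132 @ $24.00 + 254 @ $19.90 + 365 @ $22.05 + 50 @ $22.00 + 79 @ $24.60 = $19,314.25
LIFO COGS: 351 @ $19.00 + 137 @ $24.60 + 50 @ $22.00 + 342 @ $22.05 = $18,680.30

COGS = $19,314.25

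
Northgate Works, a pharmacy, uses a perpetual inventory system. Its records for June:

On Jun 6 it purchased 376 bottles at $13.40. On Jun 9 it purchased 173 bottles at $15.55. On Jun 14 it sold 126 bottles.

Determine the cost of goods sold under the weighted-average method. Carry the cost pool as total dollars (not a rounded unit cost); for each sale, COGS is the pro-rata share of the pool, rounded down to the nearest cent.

COGS = $1,773.76

After Jun 6: 376 on hand, pool $5,038.40 (≈ $13.4000 each)
After Jun 9: 549 on hand, pool $7,728.55 (≈ $14.0775 each)
Jun 14, sell 126: 126/549 × $7,728.55 → $1,773.76
Ending inventory (cost pool remaining) = $5,954.79
Check: goods available $7,728.55 = COGS $1,773.76 + ending $5,954.79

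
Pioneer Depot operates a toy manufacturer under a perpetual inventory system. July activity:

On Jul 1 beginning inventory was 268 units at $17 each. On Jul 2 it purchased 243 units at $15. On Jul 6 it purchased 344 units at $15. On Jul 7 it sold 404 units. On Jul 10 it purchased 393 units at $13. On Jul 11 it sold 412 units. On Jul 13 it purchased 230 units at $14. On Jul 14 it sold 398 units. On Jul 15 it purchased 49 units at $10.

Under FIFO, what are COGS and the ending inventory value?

COGS = $18,028; ending inventory = $4,152

Jul 7, 404 sold [FIFO — oldest first]: 268 @ $17 + 136 @ $15 = $6,596
Jul 11, 412 sold [FIFO — oldest first]: 107 @ $15 + 305 @ $15 = $6,180
Jul 14, 398 sold [FIFO — oldest first]: 39 @ $15 + 359 @ $13 = $5,252
Total COGS = $6,596 + $6,180 + $5,252 = $18,028
Ending inventory: 34 @ $13 + 230 @ $14 + 49 @ $10 = $4,152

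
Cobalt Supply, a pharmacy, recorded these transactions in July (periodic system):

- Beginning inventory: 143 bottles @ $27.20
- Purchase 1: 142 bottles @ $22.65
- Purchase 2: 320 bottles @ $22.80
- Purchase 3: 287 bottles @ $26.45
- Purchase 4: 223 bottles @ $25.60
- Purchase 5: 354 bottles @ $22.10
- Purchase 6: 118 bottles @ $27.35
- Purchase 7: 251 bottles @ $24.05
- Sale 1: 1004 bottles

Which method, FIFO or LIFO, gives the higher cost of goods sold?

FIFO COGS: 143 @ $27.20 + 142 @ $22.65 + 320 @ $22.80 + 287 @ $26.45 + 112 @ $25.60 = $24,860.25
LIFO COGS: 251 @ $24.05 + 118 @ $27.35 + 354 @ $22.10 + 223 @ $25.60 + 58 @ $26.45 = $24,330.15

FIFO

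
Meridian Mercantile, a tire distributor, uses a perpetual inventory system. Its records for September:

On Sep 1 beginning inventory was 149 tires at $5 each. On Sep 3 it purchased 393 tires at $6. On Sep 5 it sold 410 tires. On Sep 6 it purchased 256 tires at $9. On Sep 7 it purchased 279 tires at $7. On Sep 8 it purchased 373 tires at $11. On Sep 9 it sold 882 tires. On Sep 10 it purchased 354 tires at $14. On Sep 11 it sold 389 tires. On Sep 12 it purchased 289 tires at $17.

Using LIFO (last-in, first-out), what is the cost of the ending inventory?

Sep 5, 410 sold [LIFO — newest first]: 393 @ $6 + 17 @ $5 = $2,443
Sep 9, 882 sold [LIFO — newest first]: 373 @ $11 + 279 @ $7 + 230 @ $9 = $8,126
Sep 11, 389 sold [LIFO — newest first]: 354 @ $14 + 26 @ $9 + 9 @ $5 = $5,235
Total COGS = $2,443 + $8,126 + $5,235 = $15,804
Ending inventory: 123 @ $5 + 289 @ $17 = $5,528

Ending inventory = $5,528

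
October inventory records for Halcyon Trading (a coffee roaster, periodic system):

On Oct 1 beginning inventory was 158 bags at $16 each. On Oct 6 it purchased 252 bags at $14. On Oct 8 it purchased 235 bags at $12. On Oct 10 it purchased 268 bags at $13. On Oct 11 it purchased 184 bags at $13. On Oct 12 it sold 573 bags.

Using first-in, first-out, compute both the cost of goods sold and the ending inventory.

Oct 12, 573 sold [FIFO — oldest first]: 158 @ $16 + 252 @ $14 + 163 @ $12 = $8,012
Ending inventory: 72 @ $12 + 268 @ $13 + 184 @ $13 = $6,740

COGS = $8,012; ending inventory = $6,740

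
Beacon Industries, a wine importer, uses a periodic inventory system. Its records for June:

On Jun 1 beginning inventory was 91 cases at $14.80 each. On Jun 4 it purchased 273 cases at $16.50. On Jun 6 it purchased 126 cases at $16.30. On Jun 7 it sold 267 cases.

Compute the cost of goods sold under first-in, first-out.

COGS = $4,250.80

Jun 7, 267 sold [FIFO — oldest first]: 91 @ $14.80 + 176 @ $16.50 = $4,250.80
Ending inventory: 97 @ $16.50 + 126 @ $16.30 = $3,654.30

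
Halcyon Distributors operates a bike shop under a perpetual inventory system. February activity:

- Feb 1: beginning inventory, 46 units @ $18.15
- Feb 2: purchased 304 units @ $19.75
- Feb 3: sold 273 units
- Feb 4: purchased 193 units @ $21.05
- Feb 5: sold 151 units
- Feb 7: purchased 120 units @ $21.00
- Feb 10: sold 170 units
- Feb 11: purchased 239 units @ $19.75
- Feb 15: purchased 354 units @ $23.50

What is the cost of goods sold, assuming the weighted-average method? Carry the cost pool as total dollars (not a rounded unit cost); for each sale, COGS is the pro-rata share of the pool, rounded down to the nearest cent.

COGS = $11,985.62

After Feb 1: 46 on hand, pool $834.90 (≈ $18.1500 each)
After Feb 2: 350 on hand, pool $6,838.90 (≈ $19.5397 each)
Feb 3, sell 273: 273/350 × $6,838.90 → $5,334.34
After Feb 4: 270 on hand, pool $5,567.21 (≈ $20.6193 each)
Feb 5, sell 151: 151/270 × $5,567.21 → $3,113.51
After Feb 7: 239 on hand, pool $4,973.70 (≈ $20.8105 each)
Feb 10, sell 170: 170/239 × $4,973.70 → $3,537.77
After Feb 11: 308 on hand, pool $6,156.18 (≈ $19.9876 each)
After Feb 15: 662 on hand, pool $14,475.18 (≈ $21.8658 each)
Total COGS = $5,334.34 + $3,113.51 + $3,537.77 = $11,985.62
Ending inventory (cost pool remaining) = $14,475.18
Check: goods available $26,460.80 = COGS $11,985.62 + ending $14,475.18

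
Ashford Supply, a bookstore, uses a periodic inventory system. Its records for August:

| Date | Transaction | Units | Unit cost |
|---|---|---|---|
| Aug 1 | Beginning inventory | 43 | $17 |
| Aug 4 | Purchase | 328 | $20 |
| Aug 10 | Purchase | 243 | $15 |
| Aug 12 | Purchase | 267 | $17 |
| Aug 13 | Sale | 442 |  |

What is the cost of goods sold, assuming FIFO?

Aug 13, 442 sold [FIFO — oldest first]: 43 @ $17 + 328 @ $20 + 71 @ $15 = $8,356
Ending inventory: 172 @ $15 + 267 @ $17 = $7,119

COGS = $8,356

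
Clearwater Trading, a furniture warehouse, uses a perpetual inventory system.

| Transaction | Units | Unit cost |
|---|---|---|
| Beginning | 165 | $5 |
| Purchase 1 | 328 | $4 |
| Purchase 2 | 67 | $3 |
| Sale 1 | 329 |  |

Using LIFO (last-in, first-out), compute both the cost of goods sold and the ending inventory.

COGS = $1,249; ending inventory = $1,089

Sale 1 (329) [LIFO — newest first]: 67 @ $3 + 262 @ $4 = $1,249
Ending inventory: 165 @ $5 + 66 @ $4 = $1,089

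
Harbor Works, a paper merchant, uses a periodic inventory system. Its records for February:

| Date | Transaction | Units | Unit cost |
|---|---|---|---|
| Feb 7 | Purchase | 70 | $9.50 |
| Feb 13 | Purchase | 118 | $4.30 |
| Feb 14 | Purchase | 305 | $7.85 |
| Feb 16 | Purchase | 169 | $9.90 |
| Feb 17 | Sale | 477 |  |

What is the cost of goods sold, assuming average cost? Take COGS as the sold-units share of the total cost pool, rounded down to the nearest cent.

COGS = $3,775.46

Feb 17, sell 477: 477/662 × $5,239.75 → $3,775.46
Ending inventory (cost pool remaining) = $1,464.29
Check: goods available $5,239.75 = COGS $3,775.46 + ending $1,464.29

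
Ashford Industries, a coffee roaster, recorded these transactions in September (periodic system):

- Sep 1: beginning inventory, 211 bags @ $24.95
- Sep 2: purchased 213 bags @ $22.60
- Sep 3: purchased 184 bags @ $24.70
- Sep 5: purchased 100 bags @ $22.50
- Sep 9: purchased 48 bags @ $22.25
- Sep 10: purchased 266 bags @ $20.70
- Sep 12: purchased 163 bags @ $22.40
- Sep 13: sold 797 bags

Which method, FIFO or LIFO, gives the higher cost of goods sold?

FIFO

FIFO COGS: 211 @ $24.95 + 213 @ $22.60 + 184 @ $24.70 + 100 @ $22.50 + 48 @ $22.25 + 41 @ $20.70 = $18,789.75
LIFO COGS: 163 @ $22.40 + 266 @ $20.70 + 48 @ $22.25 + 100 @ $22.50 + 184 @ $24.70 + 36 @ $22.60 = $17,833.80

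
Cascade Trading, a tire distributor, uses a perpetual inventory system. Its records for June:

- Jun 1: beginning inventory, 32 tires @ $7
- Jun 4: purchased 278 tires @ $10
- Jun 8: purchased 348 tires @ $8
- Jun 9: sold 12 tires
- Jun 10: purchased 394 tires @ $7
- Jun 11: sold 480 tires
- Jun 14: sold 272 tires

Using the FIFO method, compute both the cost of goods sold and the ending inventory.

COGS = $6,530; ending inventory = $2,016

Jun 9, 12 sold [FIFO — oldest first]: 12 @ $7 = $84
Jun 11, 480 sold [FIFO — oldest first]: 20 @ $7 + 278 @ $10 + 182 @ $8 = $4,376
Jun 14, 272 sold [FIFO — oldest first]: 166 @ $8 + 106 @ $7 = $2,070
Total COGS = $84 + $4,376 + $2,070 = $6,530
Ending inventory: 288 @ $7 = $2,016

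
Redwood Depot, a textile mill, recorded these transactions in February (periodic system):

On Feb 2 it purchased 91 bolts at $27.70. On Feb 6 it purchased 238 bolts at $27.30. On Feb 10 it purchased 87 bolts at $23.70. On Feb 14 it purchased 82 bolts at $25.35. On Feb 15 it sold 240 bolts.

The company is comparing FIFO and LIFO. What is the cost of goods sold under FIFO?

COGS = $6,588.40

FIFO COGS: 91 @ $27.70 + 149 @ $27.30 = $6,588.40
LIFO COGS: 82 @ $25.35 + 87 @ $23.70 + 71 @ $27.30 = $6,078.90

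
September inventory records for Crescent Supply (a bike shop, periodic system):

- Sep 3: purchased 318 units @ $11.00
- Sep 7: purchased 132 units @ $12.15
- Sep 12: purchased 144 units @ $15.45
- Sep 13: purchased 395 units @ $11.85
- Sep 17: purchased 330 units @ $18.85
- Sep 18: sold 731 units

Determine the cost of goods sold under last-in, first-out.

Sep 18, 731 sold [LIFO — newest first]: 330 @ $18.85 + 395 @ $11.85 + 6 @ $15.45 = $10,993.95
Ending inventory: 318 @ $11.00 + 132 @ $12.15 + 138 @ $15.45 = $7,233.90
Check: goods available $18,227.85 = COGS $10,993.95 + ending $7,233.90

COGS = $10,993.95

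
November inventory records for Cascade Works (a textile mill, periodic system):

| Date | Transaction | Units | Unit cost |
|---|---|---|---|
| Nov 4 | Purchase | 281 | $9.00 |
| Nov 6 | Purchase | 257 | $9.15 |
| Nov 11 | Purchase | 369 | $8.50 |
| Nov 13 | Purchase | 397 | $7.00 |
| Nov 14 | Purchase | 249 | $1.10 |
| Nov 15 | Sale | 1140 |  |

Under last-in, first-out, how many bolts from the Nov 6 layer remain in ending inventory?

Nov 15, 1140 sold [LIFO — newest first]: 249 @ $1.10 + 397 @ $7.00 + 369 @ $8.50 + 125 @ $9.15 = $7,333.15
Ending inventory: 281 @ $9.00 + 132 @ $9.15 = $3,736.80

132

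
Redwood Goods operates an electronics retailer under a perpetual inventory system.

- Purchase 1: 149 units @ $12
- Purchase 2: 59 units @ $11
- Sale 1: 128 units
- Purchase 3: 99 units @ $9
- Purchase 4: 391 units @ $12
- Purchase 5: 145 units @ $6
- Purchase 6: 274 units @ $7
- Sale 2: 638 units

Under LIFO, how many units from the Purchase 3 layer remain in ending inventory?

Sale 1 (128) [LIFO — newest first]: 59 @ $11 + 69 @ $12 = $1,477
Sale 2 (638) [LIFO — newest first]: 274 @ $7 + 145 @ $6 + 219 @ $12 = $5,416
Total COGS = $1,477 + $5,416 = $6,893
Ending inventory: 80 @ $12 + 99 @ $9 + 172 @ $12 = $3,915
Check: goods available $10,808 = COGS $6,893 + ending $3,915

99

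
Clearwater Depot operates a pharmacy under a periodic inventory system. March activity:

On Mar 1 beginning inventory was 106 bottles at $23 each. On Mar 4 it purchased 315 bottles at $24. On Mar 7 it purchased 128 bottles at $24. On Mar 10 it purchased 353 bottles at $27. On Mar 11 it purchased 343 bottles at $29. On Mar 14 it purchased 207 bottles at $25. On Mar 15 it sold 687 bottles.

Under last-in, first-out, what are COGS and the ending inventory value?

Mar 15, 687 sold [LIFO — newest first]: 207 @ $25 + 343 @ $29 + 137 @ $27 = $18,821
Ending inventory: 106 @ $23 + 315 @ $24 + 128 @ $24 + 216 @ $27 = $18,902

COGS = $18,821; ending inventory = $18,902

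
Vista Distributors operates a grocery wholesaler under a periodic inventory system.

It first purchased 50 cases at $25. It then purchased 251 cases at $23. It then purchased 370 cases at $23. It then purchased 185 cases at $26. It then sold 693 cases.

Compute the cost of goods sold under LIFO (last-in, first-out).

COGS = $16,494

Sale 1 (693) [LIFO — newest first]: 185 @ $26 + 370 @ $23 + 138 @ $23 = $16,494
Ending inventory: 50 @ $25 + 113 @ $23 = $3,849
Check: goods available $20,343 = COGS $16,494 + ending $3,849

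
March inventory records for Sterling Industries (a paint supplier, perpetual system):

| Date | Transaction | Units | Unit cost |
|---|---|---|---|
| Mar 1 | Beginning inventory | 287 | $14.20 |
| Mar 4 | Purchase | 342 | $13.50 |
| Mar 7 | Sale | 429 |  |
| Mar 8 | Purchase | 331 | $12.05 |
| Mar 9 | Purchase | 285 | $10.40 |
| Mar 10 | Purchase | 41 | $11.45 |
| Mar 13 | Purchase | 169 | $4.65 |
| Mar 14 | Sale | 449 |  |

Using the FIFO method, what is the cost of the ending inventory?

Ending inventory = $5,207.40

Mar 7, 429 sold [FIFO — oldest first]: 287 @ $14.20 + 142 @ $13.50 = $5,992.40
Mar 14, 449 sold [FIFO — oldest first]: 200 @ $13.50 + 249 @ $12.05 = $5,700.45
Total COGS = $5,992.40 + $5,700.45 = $11,692.85
Ending inventory: 82 @ $12.05 + 285 @ $10.40 + 41 @ $11.45 + 169 @ $4.65 = $5,207.40
Check: goods available $16,900.25 = COGS $11,692.85 + ending $5,207.40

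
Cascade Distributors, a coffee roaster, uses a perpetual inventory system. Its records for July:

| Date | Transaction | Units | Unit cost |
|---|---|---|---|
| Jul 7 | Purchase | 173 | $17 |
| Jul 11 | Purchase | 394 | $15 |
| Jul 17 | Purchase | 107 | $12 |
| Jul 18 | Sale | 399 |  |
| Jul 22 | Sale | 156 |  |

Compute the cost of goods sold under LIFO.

COGS = $8,112

Jul 18, 399 sold [LIFO — newest first]: 107 @ $12 + 292 @ $15 = $5,664
Jul 22, 156 sold [LIFO — newest first]: 102 @ $15 + 54 @ $17 = $2,448
Total COGS = $5,664 + $2,448 = $8,112
Ending inventory: 119 @ $17 = $2,023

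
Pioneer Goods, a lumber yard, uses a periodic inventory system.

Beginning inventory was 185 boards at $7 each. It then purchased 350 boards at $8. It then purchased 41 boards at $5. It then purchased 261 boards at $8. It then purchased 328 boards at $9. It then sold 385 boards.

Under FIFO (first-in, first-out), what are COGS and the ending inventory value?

COGS = $2,895; ending inventory = $6,445

Sale 1 (385) [FIFO — oldest first]: 185 @ $7 + 200 @ $8 = $2,895
Ending inventory: 150 @ $8 + 41 @ $5 + 261 @ $8 + 328 @ $9 = $6,445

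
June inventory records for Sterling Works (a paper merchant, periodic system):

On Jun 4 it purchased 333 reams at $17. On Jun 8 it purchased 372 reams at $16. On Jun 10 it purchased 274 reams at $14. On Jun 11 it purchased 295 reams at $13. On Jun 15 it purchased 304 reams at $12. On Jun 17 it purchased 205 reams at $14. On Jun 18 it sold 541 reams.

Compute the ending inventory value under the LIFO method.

Jun 18, 541 sold [LIFO — newest first]: 205 @ $14 + 304 @ $12 + 32 @ $13 = $6,934
Ending inventory: 333 @ $17 + 372 @ $16 + 274 @ $14 + 263 @ $13 = $18,868
Check: goods available $25,802 = COGS $6,934 + ending $18,868

Ending inventory = $18,868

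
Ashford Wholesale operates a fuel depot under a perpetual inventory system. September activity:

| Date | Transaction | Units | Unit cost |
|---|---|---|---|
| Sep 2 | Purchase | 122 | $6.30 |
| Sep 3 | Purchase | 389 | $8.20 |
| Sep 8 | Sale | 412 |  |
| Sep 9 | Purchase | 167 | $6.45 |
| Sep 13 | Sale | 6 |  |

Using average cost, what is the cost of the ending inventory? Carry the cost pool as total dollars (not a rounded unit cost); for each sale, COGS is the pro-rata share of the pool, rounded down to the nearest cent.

After Sep 2: 122 on hand, pool $768.60 (≈ $6.3000 each)
After Sep 3: 511 on hand, pool $3,958.40 (≈ $7.7464 each)
Sep 8, sell 412: 412/511 × $3,958.40 → $3,191.50
After Sep 9: 266 on hand, pool $1,844.05 (≈ $6.9325 each)
Sep 13, sell 6: 6/266 × $1,844.05 → $41.59
Total COGS = $3,191.50 + $41.59 = $3,233.09
Ending inventory (cost pool remaining) = $1,802.46

Ending inventory = $1,802.46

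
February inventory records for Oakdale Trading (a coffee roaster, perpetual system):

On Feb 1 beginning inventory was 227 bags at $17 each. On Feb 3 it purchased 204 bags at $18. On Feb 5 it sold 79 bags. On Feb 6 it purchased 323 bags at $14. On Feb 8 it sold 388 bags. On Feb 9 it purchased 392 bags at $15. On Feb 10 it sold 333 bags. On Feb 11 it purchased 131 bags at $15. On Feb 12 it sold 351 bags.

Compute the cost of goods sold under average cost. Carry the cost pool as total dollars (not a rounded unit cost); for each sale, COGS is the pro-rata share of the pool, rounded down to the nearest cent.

COGS = $17,976.65

After Feb 1: 227 on hand, pool $3,859.00 (≈ $17.0000 each)
After Feb 3: 431 on hand, pool $7,531.00 (≈ $17.4733 each)
Feb 5, sell 79: 79/431 × $7,531.00 → $1,380.39
After Feb 6: 675 on hand, pool $10,672.61 (≈ $15.8113 each)
Feb 8, sell 388: 388/675 × $10,672.61 → $6,134.77
After Feb 9: 679 on hand, pool $10,417.84 (≈ $15.3429 each)
Feb 10, sell 333: 333/679 × $10,417.84 → $5,109.19
After Feb 11: 477 on hand, pool $7,273.65 (≈ $15.2487 each)
Feb 12, sell 351: 351/477 × $7,273.65 → $5,352.30
Total COGS = $1,380.39 + $6,134.77 + $5,109.19 + $5,352.30 = $17,976.65
Ending inventory (cost pool remaining) = $1,921.35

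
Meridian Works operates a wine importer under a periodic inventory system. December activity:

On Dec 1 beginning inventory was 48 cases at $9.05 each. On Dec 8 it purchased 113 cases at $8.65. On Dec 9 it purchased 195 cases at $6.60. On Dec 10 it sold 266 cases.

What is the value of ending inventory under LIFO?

Ending inventory = $797.70

Dec 10, 266 sold [LIFO — newest first]: 195 @ $6.60 + 71 @ $8.65 = $1,901.15
Ending inventory: 48 @ $9.05 + 42 @ $8.65 = $797.70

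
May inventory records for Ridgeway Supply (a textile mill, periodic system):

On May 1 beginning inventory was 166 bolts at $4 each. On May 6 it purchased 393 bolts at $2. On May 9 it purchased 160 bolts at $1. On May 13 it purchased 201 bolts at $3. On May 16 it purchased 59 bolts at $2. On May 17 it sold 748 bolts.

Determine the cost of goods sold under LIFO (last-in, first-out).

May 17, 748 sold [LIFO — newest first]: 59 @ $2 + 201 @ $3 + 160 @ $1 + 328 @ $2 = $1,537
Ending inventory: 166 @ $4 + 65 @ $2 = $794
Check: goods available $2,331 = COGS $1,537 + ending $794

COGS = $1,537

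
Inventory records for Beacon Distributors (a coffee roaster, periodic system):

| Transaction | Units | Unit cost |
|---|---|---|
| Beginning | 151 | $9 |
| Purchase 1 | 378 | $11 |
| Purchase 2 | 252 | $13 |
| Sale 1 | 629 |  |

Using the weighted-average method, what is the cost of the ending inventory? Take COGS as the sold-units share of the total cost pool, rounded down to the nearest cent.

Sale 1, sell 629: 629/781 × $8,793.00 → $7,081.68
Ending inventory (cost pool remaining) = $1,711.32

Ending inventory = $1,711.32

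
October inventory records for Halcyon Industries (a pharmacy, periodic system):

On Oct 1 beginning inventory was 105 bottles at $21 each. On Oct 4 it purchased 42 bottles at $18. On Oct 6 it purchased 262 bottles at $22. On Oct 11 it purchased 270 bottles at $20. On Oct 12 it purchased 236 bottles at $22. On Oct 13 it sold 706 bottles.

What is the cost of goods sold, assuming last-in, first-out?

Oct 13, 706 sold [LIFO — newest first]: 236 @ $22 + 270 @ $20 + 200 @ $22 = $14,992
Ending inventory: 105 @ $21 + 42 @ $18 + 62 @ $22 = $4,325

COGS = $14,992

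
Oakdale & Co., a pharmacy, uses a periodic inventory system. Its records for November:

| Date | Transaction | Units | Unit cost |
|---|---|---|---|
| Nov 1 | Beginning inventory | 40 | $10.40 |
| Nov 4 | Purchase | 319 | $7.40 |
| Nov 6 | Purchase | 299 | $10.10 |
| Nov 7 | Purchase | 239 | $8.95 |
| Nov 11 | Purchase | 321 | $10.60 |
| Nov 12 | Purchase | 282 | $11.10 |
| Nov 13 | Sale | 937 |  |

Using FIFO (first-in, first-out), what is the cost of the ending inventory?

Ending inventory = $6,108.80

Nov 13, 937 sold [FIFO — oldest first]: 40 @ $10.40 + 319 @ $7.40 + 299 @ $10.10 + 239 @ $8.95 + 40 @ $10.60 = $8,359.55
Ending inventory: 281 @ $10.60 + 282 @ $11.10 = $6,108.80
Check: goods available $14,468.35 = COGS $8,359.55 + ending $6,108.80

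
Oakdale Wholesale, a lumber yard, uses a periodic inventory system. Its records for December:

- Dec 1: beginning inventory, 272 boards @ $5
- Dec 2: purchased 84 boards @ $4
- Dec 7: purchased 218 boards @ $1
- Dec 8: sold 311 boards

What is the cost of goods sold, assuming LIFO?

COGS = $599

Dec 8, 311 sold [LIFO — newest first]: 218 @ $1 + 84 @ $4 + 9 @ $5 = $599
Ending inventory: 263 @ $5 = $1,315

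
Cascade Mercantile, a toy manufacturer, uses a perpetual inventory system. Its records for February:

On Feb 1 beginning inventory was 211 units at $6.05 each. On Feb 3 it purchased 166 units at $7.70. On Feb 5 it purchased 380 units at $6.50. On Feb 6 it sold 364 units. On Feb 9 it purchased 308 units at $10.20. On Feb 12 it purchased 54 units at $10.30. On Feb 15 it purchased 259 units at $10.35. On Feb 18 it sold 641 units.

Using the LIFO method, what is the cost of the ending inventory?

Feb 6, 364 sold [LIFO — newest first]: 364 @ $6.50 = $2,366.00
Feb 18, 641 sold [LIFO — newest first]: 259 @ $10.35 + 54 @ $10.30 + 308 @ $10.20 + 16 @ $6.50 + 4 @ $7.70 = $6,513.25
Total COGS = $2,366.00 + $6,513.25 = $8,879.25
Ending inventory: 211 @ $6.05 + 162 @ $7.70 = $2,523.95
Check: goods available $11,403.20 = COGS $8,879.25 + ending $2,523.95

Ending inventory = $2,523.95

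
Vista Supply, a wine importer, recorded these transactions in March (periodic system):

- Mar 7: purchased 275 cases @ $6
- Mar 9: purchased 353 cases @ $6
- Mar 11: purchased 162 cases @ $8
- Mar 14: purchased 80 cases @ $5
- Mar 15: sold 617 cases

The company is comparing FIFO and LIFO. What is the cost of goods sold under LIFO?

COGS = $3,946

FIFO COGS: 275 @ $6 + 342 @ $6 = $3,702
LIFO COGS: 80 @ $5 + 162 @ $8 + 353 @ $6 + 22 @ $6 = $3,946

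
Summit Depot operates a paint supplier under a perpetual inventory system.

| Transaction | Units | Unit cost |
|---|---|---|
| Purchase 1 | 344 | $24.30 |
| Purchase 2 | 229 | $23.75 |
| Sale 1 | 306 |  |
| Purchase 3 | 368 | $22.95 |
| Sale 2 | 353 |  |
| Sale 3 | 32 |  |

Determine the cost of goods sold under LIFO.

Sale 1 (306) [LIFO — newest first]: 229 @ $23.75 + 77 @ $24.30 = $7,309.85
Sale 2 (353) [LIFO — newest first]: 353 @ $22.95 = $8,101.35
Sale 3 (32) [LIFO — newest first]: 15 @ $22.95 + 17 @ $24.30 = $757.35
Total COGS = $7,309.85 + $8,101.35 + $757.35 = $16,168.55
Ending inventory: 250 @ $24.30 = $6,075.00
Check: goods available $22,243.55 = COGS $16,168.55 + ending $6,075.00

COGS = $16,168.55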